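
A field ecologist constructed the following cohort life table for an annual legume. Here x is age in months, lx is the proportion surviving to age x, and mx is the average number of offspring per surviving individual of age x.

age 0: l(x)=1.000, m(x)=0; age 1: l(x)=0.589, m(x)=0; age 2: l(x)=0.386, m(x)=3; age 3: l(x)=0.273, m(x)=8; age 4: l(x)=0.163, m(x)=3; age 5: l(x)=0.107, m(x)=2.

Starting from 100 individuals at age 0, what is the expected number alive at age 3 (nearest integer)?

Expected survivors = N0 · l_3 = 100 × 0.273 = 27.3 → 27

27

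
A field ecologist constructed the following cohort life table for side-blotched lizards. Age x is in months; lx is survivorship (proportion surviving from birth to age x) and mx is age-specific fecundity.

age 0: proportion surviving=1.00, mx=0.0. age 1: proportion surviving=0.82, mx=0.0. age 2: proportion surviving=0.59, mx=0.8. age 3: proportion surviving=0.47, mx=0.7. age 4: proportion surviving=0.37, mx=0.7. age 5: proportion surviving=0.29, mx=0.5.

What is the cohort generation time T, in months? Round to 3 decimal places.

3.064

lx·mx: 0, 0, 0.472, 0.329, 0.259, 0.145 → R0 = 1.205
x·lx·mx: 0, 0, 0.944, 0.987, 1.036, 0.725 → Σ = 3.692
T = 3.692 / 1.205 = 3.0639… → 3.064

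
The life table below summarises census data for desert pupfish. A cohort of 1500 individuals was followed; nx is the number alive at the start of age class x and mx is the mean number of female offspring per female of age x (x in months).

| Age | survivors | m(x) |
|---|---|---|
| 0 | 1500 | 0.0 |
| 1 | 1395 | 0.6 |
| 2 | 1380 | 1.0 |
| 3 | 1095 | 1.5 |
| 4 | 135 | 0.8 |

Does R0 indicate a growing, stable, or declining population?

lx = nx/n0 = nx/1500: 1, 0.93, 0.92, 0.73, 0.09
R0 = Σ lx·mx = 0 + 0.558 + 0.92 + 1.095 + 0.072 = 2.645
R0 > 1, so the population is growing.

growing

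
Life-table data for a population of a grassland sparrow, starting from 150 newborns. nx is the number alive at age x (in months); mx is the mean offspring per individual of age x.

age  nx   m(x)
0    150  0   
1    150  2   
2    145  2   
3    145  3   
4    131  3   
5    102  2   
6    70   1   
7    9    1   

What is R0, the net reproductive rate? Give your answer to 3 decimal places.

11.340

lx = nx/n0 = nx/150: 1, 1, 0.96667…, 0.96667…, 0.87333…, 0.68, 0.46667…, 0.06
lx·mx by age: 0, 2, 1.933333…, 2.9…, 2.62…, 1.36, 0.466667…, 0.06
R0 = Σ lx·mx = 11.34… → 11.340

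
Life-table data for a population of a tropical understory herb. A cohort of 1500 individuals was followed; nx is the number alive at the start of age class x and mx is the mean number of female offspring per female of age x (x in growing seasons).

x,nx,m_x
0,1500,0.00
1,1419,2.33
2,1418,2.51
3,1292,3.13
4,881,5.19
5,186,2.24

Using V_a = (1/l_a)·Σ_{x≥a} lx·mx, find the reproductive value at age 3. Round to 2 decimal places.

lx = nx/n0 = nx/1500: 1, 0.946, 0.94533…, 0.86133…, 0.58733…, 0.124
lx·mx for x ≥ 3: 2.695973…, 3.04826…, 0.27776 → sum = 6.021993…
V_3 = 6.021993… / l_3 = 6.021993… / 0.861333… = 6.991478… → 6.99

6.99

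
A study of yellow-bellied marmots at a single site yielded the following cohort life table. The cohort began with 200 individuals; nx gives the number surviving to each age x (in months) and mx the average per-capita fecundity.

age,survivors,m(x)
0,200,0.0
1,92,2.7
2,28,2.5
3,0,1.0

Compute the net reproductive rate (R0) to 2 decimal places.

1.59

lx = nx/n0 = nx/200: 1, 0.46, 0.14, 0
lx·mx by age: 0, 1.242, 0.35, 0
R0 = Σ lx·mx = 1.592 → 1.59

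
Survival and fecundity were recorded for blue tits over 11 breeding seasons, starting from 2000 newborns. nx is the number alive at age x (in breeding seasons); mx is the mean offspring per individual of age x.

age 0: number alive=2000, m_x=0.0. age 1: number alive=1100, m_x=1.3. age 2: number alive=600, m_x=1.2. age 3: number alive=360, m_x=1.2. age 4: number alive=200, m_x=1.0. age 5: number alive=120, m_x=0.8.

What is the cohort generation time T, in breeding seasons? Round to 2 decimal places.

1.89

lx = nx/n0 = nx/2000: 1, 0.55, 0.3, 0.18, 0.1, 0.06
lx·mx: 0, 0.715, 0.36, 0.216, 0.1, 0.048 → R0 = 1.439
x·lx·mx: 0, 0.715, 0.72, 0.648, 0.4, 0.24 → Σ = 2.723
T = 2.723 / 1.439 = 1.892286… → 1.89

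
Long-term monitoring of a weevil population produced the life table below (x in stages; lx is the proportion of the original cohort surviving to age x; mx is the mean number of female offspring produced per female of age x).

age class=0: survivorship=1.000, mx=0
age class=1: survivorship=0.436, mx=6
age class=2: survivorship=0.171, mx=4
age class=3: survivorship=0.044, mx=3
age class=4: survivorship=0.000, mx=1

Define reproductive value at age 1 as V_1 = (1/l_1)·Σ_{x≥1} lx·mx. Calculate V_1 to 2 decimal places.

lx·mx for x ≥ 1: 2.616, 0.684, 0.132, 0 → sum = 3.432
V_1 = 3.432 / l_1 = 3.432 / 0.436 = 7.87156… → 7.87

7.87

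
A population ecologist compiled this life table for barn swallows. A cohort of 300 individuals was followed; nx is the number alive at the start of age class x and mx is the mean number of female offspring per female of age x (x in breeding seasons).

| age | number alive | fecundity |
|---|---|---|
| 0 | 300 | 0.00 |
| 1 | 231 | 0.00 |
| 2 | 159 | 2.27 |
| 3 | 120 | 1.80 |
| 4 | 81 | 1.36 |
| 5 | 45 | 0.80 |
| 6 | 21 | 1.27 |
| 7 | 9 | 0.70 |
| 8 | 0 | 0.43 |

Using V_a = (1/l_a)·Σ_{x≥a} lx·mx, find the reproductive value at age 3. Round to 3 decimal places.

3.293

lx = nx/n0 = nx/300: 1, 0.77, 0.53, 0.4, 0.27, 0.15, 0.07, 0.03, 0
lx·mx for x ≥ 3: 0.72, 0.3672, 0.12, 0.0889, 0.021, 0 → sum = 1.3171
V_3 = 1.3171 / l_3 = 1.3171 / 0.4 = 3.29275 → 3.293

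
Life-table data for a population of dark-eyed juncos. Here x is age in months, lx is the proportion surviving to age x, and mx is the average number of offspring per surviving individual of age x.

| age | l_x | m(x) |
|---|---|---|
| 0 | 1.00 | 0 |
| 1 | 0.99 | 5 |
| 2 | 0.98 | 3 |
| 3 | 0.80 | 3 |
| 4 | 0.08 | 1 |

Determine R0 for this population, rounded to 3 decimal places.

10.370

lx·mx by age: 0, 4.95, 2.94, 2.4, 0.08
R0 = Σ lx·mx = 10.37 → 10.370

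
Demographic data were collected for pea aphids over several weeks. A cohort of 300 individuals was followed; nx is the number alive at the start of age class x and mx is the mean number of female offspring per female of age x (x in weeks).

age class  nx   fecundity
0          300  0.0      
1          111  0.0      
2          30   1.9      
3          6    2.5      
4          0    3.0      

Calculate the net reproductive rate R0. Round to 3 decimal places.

lx = nx/n0 = nx/300: 1, 0.37, 0.1, 0.02, 0
lx·mx by age: 0, 0, 0.19, 0.05, 0
R0 = Σ lx·mx = 0.24 → 0.240

0.240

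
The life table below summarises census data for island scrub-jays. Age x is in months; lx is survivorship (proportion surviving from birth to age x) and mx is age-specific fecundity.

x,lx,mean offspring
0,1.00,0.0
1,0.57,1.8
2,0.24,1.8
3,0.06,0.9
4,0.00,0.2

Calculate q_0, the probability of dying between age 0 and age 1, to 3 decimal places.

q_0 = (l_0 − l_1) / l_0 = (1 − 0.57) / 1
     = 0.43 / 1 = 0.43 → 0.430

0.430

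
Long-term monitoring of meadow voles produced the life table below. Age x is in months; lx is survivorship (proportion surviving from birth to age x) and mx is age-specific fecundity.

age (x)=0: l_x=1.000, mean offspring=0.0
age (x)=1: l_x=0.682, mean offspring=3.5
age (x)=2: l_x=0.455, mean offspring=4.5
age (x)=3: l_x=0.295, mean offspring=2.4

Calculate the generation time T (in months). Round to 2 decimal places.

lx·mx: 0, 2.387, 2.0475, 0.708 → R0 = 5.1425
x·lx·mx: 0, 2.387, 4.095, 2.124 → Σ = 8.606
T = 8.606 / 5.1425 = 1.673505… → 1.67

1.67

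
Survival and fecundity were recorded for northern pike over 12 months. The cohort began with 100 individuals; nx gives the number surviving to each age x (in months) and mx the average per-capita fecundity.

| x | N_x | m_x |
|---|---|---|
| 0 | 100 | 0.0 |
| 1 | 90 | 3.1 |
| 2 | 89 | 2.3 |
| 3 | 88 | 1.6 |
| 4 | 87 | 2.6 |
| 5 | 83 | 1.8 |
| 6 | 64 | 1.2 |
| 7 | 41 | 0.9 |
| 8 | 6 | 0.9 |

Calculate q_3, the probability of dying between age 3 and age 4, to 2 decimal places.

0.01

lx = nx/n0 = nx/100: 1, 0.9, 0.89, 0.88, 0.87, 0.83, 0.64, 0.41, 0.06
q_3 = (l_3 − l_4) / l_3 = (0.88 − 0.87) / 0.88
     = 0.01 / 0.88 = 0.011364… → 0.01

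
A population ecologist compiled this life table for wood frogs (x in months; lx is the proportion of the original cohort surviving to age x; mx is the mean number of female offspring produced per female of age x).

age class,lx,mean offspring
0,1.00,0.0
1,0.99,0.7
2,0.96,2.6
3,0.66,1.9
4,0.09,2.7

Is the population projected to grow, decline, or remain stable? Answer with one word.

R0 = Σ lx·mx = 0 + 0.693 + 2.496 + 1.254 + 0.243 = 4.686
R0 > 1, so the population is growing.

growing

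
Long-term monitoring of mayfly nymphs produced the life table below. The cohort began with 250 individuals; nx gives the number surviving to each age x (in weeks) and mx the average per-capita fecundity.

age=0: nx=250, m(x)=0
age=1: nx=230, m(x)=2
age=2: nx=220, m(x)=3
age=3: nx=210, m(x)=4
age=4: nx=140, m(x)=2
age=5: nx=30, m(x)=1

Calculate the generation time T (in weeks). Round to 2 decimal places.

lx = nx/n0 = nx/250: 1, 0.92, 0.88, 0.84, 0.56, 0.12
lx·mx: 0, 1.84, 2.64, 3.36, 1.12, 0.12 → R0 = 9.08
x·lx·mx: 0, 1.84, 5.28, 10.08, 4.48, 0.6 → Σ = 22.28
T = 22.28 / 9.08 = 2.453744… → 2.45

2.45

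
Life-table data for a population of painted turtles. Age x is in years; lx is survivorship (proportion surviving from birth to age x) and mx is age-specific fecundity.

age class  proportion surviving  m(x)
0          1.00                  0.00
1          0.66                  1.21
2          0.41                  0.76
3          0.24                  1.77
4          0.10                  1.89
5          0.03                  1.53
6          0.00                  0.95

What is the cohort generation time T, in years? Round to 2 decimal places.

2.08

lx·mx: 0, 0.7986, 0.3116, 0.4248, 0.189, 0.0459, 0 → R0 = 1.7699
x·lx·mx: 0, 0.7986, 0.6232, 1.2744, 0.756, 0.2295, 0 → Σ = 3.6817
T = 3.6817 / 1.7699 = 2.080174… → 2.08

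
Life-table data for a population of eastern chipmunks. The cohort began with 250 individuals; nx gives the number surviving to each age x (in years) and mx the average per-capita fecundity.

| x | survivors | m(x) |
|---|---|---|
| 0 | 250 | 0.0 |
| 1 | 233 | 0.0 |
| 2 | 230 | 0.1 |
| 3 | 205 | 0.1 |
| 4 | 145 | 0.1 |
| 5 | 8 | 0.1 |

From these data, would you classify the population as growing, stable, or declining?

lx = nx/n0 = nx/250: 1, 0.932, 0.92, 0.82, 0.58, 0.032
R0 = Σ lx·mx = 0 + 0 + 0.092 + 0.082 + 0.058 + 0.0032 = 0.2352
R0 < 1, so the population is declining.

declining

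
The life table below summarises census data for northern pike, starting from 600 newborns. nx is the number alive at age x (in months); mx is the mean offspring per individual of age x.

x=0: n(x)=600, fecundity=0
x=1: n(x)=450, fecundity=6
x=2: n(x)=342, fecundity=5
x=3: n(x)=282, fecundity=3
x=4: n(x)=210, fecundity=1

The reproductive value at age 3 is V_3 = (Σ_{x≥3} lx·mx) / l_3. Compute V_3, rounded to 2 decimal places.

lx = nx/n0 = nx/600: 1, 0.75, 0.57, 0.47, 0.35
lx·mx for x ≥ 3: 1.41, 0.35 → sum = 1.76
V_3 = 1.76 / l_3 = 1.76 / 0.47 = 3.744681… → 3.74

3.74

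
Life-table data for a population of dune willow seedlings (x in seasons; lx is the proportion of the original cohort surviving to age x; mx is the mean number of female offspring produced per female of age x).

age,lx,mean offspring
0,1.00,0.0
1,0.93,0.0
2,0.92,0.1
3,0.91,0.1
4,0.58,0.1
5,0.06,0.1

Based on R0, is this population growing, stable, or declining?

declining

R0 = Σ lx·mx = 0 + 0 + 0.092 + 0.091 + 0.058 + 0.006 = 0.247
R0 < 1, so the population is declining.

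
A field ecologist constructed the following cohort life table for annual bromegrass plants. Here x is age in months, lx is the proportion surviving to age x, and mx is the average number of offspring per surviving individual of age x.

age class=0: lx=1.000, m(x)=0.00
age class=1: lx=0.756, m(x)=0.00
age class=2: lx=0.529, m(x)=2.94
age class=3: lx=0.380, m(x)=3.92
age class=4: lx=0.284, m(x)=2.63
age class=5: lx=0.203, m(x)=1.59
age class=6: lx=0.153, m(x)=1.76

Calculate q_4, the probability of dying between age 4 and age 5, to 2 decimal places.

q_4 = (l_4 − l_5) / l_4 = (0.284 − 0.203) / 0.284
     = 0.081 / 0.284 = 0.285211… → 0.29

0.29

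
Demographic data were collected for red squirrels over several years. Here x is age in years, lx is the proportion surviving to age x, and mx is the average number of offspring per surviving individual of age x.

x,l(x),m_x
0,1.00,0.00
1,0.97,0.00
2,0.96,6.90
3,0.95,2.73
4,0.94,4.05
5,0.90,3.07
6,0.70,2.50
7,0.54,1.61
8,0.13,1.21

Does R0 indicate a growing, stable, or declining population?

R0 = Σ lx·mx = 0 + 0 + 6.624 + 2.5935 + 3.807 + 2.763 + 1.75 + 0.8694 + 0.1573 = 18.5642
R0 > 1, so the population is growing.

growing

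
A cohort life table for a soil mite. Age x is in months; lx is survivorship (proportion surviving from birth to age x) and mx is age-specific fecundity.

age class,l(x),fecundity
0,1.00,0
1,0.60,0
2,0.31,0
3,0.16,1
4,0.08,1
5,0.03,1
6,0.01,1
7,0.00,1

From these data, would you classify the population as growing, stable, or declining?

declining

R0 = Σ lx·mx = 0 + 0 + 0 + 0.16 + 0.08 + 0.03 + 0.01 + 0 = 0.28
R0 < 1, so the population is declining.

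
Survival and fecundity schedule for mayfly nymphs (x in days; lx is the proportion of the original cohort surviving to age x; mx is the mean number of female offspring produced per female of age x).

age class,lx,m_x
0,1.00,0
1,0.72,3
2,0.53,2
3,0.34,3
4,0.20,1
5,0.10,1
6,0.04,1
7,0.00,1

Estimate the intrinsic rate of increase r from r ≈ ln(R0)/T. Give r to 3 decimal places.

R0 = Σ lx·mx = 0 + 2.16 + 1.06 + 1.02 + 0.2 + 0.1 + 0.04 + 0 = 4.58
Σ x·lx·mx = 8.88; T = 8.88/4.58 = 1.93886…
r ≈ ln(R0)/T = ln(4.58)/1.93886… = 0.78484… → 0.785

0.785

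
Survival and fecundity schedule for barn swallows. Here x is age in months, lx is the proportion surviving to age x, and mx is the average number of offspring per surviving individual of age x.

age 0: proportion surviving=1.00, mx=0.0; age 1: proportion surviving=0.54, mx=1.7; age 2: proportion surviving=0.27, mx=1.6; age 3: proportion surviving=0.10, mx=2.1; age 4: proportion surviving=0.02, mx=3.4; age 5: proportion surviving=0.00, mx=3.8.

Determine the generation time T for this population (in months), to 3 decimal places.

1.649

lx·mx: 0, 0.918, 0.432, 0.21, 0.068, 0 → R0 = 1.628
x·lx·mx: 0, 0.918, 0.864, 0.63, 0.272, 0 → Σ = 2.684
T = 2.684 / 1.628 = 1.648649… → 1.649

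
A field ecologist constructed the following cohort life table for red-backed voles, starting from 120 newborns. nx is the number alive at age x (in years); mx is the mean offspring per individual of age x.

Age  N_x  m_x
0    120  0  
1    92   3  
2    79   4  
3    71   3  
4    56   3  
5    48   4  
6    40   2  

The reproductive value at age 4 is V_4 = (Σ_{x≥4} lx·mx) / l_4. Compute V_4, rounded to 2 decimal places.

7.86

lx = nx/n0 = nx/120: 1, 0.76667…, 0.65833…, 0.59167…, 0.46667…, 0.4, 0.33333…
lx·mx for x ≥ 4: 1.4…, 1.6, 0.666667… → sum = 3.666667…
V_4 = 3.666667… / l_4 = 3.666667… / 0.466667… = 7.857143… → 7.86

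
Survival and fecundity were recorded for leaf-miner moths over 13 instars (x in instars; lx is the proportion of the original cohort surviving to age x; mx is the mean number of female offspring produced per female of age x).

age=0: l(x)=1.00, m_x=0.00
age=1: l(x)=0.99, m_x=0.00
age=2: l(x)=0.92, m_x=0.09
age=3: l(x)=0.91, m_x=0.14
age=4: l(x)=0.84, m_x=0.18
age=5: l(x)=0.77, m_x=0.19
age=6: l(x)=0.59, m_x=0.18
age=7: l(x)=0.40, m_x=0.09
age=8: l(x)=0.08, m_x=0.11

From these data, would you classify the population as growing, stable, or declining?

declining

R0 = Σ lx·mx = 0 + 0 + 0.0828 + 0.1274 + 0.1512 + 0.1463 + 0.1062 + 0.036 + 0.0088 = 0.6587
R0 < 1, so the population is declining.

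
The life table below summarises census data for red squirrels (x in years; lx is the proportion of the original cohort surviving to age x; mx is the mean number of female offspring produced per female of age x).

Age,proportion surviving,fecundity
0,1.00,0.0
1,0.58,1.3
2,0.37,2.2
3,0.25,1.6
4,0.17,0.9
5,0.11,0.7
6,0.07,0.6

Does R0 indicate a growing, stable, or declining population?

growing

R0 = Σ lx·mx = 0 + 0.754 + 0.814 + 0.4 + 0.153 + 0.077 + 0.042 = 2.24
R0 > 1, so the population is growing.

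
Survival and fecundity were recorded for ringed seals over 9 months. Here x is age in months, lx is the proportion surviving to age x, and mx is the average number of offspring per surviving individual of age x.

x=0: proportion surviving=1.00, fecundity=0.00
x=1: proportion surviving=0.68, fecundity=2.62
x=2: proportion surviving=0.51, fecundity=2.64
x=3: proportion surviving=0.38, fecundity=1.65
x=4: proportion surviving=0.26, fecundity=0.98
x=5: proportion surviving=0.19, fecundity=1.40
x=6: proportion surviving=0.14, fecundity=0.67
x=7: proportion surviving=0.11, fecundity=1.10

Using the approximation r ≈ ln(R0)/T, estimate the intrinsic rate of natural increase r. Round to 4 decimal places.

0.6669

R0 = Σ lx·mx = 0 + 1.7816 + 1.3464 + 0.627 + 0.2548 + 0.266 + 0.0938 + 0.121 = 4.4906
Σ x·lx·mx = 10.1144; T = 10.1144/4.4906 = 2.25235…
r ≈ ln(R0)/T = ln(4.4906)/2.25235… = 0.666853… → 0.6669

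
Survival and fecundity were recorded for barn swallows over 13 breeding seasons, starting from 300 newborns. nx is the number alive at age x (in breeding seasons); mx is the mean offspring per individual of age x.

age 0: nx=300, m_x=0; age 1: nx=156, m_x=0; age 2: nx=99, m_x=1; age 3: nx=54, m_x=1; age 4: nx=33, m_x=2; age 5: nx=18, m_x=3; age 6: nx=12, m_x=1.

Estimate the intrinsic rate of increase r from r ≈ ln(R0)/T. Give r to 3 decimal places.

lx = nx/n0 = nx/300: 1, 0.52, 0.33, 0.18, 0.11, 0.06, 0.04
R0 = Σ lx·mx = 0 + 0 + 0.33 + 0.18 + 0.22 + 0.18 + 0.04 = 0.95
Σ x·lx·mx = 3.22; T = 3.22/0.95 = 3.38947…
r ≈ ln(R0)/T = ln(0.95)/3.38947… = -0.01513… → -0.015

-0.015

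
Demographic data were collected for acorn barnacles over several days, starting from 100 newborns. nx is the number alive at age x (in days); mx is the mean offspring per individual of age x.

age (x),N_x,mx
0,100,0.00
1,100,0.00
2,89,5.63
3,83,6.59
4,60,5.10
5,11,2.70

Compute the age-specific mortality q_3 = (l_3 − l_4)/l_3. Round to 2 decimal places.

0.28

lx = nx/n0 = nx/100: 1, 1, 0.89, 0.83, 0.6, 0.11
q_3 = (l_3 − l_4) / l_3 = (0.83 − 0.6) / 0.83
     = 0.23 / 0.83 = 0.277108… → 0.28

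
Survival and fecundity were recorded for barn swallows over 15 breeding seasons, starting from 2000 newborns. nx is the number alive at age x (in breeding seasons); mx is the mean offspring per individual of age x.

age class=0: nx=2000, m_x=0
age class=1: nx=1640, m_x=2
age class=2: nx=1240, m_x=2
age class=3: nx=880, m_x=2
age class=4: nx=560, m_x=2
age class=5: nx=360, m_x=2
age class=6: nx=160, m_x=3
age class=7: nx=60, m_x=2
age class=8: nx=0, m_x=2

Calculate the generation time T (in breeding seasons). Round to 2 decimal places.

2.54

lx = nx/n0 = nx/2000: 1, 0.82, 0.62, 0.44, 0.28, 0.18, 0.08, 0.03, 0
lx·mx: 0, 1.64, 1.24, 0.88, 0.56, 0.36, 0.24, 0.06, 0 → R0 = 4.98
x·lx·mx: 0, 1.64, 2.48, 2.64, 2.24, 1.8, 1.44, 0.42, 0 → Σ = 12.66
T = 12.66 / 4.98 = 2.542169… → 2.54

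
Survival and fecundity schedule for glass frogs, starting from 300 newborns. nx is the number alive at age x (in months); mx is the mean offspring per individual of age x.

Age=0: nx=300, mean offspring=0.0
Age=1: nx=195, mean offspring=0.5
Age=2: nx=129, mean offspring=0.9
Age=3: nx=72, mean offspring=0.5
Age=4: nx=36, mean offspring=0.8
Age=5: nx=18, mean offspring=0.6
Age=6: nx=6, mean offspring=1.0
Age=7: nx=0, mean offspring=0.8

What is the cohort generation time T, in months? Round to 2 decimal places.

2.18

lx = nx/n0 = nx/300: 1, 0.65, 0.43, 0.24, 0.12, 0.06, 0.02, 0
lx·mx: 0, 0.325, 0.387, 0.12, 0.096, 0.036, 0.02, 0 → R0 = 0.984
x·lx·mx: 0, 0.325, 0.774, 0.36, 0.384, 0.18, 0.12, 0 → Σ = 2.143
T = 2.143 / 0.984 = 2.177846… → 2.18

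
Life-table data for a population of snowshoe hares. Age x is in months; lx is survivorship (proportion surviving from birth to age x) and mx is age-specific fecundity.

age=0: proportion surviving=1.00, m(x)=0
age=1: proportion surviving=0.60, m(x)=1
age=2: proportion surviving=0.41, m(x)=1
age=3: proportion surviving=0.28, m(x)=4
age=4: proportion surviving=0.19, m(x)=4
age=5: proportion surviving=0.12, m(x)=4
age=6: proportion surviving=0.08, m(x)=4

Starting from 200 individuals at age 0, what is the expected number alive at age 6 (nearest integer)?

16

Expected survivors = N0 · l_6 = 200 × 0.08 = 16 → 16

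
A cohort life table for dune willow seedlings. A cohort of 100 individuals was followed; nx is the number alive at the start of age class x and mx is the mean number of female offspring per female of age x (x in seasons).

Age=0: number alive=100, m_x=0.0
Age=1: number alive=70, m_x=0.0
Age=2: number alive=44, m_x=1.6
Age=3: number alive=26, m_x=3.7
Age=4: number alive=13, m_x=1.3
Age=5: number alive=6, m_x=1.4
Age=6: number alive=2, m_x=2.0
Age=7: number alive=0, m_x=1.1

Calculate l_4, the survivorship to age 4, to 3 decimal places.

l_4 = n_4/n_0 = 13/100 = 0.13 → 0.130

0.130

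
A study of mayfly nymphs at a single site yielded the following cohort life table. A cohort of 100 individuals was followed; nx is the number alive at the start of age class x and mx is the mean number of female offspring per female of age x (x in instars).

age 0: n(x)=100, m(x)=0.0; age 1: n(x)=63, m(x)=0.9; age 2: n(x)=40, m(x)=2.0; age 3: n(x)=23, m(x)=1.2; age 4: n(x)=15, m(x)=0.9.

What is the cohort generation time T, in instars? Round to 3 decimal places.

1.988

lx = nx/n0 = nx/100: 1, 0.63, 0.4, 0.23, 0.15
lx·mx: 0, 0.567, 0.8, 0.276, 0.135 → R0 = 1.778
x·lx·mx: 0, 0.567, 1.6, 0.828, 0.54 → Σ = 3.535
T = 3.535 / 1.778 = 1.988189… → 1.988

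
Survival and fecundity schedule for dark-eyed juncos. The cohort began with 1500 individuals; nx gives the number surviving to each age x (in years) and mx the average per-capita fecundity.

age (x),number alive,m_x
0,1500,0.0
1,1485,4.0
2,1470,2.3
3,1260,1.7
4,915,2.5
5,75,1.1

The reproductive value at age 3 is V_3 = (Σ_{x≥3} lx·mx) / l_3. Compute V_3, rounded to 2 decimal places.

3.58

lx = nx/n0 = nx/1500: 1, 0.99, 0.98, 0.84, 0.61, 0.05
lx·mx for x ≥ 3: 1.428, 1.525, 0.055 → sum = 3.008
V_3 = 3.008 / l_3 = 3.008 / 0.84 = 3.580952… → 3.58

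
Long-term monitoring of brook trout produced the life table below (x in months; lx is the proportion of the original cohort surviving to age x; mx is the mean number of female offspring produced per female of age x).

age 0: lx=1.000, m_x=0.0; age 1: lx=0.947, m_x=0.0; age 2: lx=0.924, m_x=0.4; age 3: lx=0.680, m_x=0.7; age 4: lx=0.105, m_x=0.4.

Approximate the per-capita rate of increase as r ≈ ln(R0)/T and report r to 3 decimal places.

R0 = Σ lx·mx = 0 + 0 + 0.3696 + 0.476 + 0.042 = 0.8876
Σ x·lx·mx = 2.3352; T = 2.3352/0.8876 = 2.63091…
r ≈ ln(R0)/T = ln(0.8876)/2.63091… = -0.04532… → -0.045

-0.045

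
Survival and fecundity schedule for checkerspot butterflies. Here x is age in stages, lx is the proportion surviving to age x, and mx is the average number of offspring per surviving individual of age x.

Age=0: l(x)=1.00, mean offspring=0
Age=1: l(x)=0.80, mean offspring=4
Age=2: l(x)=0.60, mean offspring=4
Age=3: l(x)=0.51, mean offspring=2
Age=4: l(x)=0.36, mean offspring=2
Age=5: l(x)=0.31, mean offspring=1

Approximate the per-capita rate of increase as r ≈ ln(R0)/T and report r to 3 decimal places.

R0 = Σ lx·mx = 0 + 3.2 + 2.4 + 1.02 + 0.72 + 0.31 = 7.65
Σ x·lx·mx = 15.49; T = 15.49/7.65 = 2.02484…
r ≈ ln(R0)/T = ln(7.65)/2.02484… = 1.00487… → 1.005

1.005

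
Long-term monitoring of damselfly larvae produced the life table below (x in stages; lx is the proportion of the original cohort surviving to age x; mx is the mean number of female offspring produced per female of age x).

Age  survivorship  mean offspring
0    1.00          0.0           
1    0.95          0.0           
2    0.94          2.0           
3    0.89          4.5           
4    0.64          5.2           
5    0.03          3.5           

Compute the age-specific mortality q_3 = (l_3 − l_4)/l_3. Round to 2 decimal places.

q_3 = (l_3 − l_4) / l_3 = (0.89 − 0.64) / 0.89
     = 0.25 / 0.89 = 0.280899… → 0.28

0.28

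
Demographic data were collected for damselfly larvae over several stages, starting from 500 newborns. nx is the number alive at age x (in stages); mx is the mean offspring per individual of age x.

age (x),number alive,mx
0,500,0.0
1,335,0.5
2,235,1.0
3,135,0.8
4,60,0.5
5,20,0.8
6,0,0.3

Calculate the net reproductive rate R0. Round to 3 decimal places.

lx = nx/n0 = nx/500: 1, 0.67, 0.47, 0.27, 0.12, 0.04, 0
lx·mx by age: 0, 0.335, 0.47, 0.216, 0.06, 0.032, 0
R0 = Σ lx·mx = 1.113 → 1.113

1.113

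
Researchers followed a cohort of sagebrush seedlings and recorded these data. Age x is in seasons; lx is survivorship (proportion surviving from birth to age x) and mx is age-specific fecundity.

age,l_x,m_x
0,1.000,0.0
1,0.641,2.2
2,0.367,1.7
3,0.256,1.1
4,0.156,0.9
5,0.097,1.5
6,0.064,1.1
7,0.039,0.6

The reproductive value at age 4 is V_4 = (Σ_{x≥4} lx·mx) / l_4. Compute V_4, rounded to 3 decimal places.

lx·mx for x ≥ 4: 0.1404, 0.1455, 0.0704, 0.0234 → sum = 0.3797
V_4 = 0.3797 / l_4 = 0.3797 / 0.156 = 2.433974… → 2.434

2.434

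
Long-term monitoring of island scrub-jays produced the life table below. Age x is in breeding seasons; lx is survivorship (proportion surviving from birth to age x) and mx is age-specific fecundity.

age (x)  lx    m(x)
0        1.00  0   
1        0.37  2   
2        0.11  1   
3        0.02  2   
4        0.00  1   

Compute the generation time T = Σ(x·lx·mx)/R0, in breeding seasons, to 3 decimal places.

1.213

lx·mx: 0, 0.74, 0.11, 0.04, 0 → R0 = 0.89
x·lx·mx: 0, 0.74, 0.22, 0.12, 0 → Σ = 1.08
T = 1.08 / 0.89 = 1.213483… → 1.213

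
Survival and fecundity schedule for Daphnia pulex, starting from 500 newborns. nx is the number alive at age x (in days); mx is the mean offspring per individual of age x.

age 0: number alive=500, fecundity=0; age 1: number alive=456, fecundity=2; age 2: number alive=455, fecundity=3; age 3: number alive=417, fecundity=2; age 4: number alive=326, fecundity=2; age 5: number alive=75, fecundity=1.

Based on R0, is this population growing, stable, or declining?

lx = nx/n0 = nx/500: 1, 0.912, 0.91, 0.834, 0.652, 0.15
R0 = Σ lx·mx = 0 + 1.824 + 2.73 + 1.668 + 1.304 + 0.15 = 7.676
R0 > 1, so the population is growing.

growing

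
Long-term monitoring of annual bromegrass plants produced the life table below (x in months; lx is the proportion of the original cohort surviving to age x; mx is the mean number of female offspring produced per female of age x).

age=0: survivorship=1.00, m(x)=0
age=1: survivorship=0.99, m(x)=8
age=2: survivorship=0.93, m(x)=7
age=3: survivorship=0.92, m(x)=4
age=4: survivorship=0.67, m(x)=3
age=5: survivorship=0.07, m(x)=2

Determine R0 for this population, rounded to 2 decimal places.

20.26

lx·mx by age: 0, 7.92, 6.51, 3.68, 2.01, 0.14
R0 = Σ lx·mx = 20.26 → 20.26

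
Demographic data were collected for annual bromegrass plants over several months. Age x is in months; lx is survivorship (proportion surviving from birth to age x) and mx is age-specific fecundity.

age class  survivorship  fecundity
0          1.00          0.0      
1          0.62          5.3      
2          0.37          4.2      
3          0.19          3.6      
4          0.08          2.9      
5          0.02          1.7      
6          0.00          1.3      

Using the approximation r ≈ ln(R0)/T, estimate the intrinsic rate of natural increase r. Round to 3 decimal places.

R0 = Σ lx·mx = 0 + 3.286 + 1.554 + 0.684 + 0.232 + 0.034 + 0 = 5.79
Σ x·lx·mx = 9.544; T = 9.544/5.79 = 1.64836…
r ≈ ln(R0)/T = ln(5.79)/1.64836… = 1.06538… → 1.065

1.065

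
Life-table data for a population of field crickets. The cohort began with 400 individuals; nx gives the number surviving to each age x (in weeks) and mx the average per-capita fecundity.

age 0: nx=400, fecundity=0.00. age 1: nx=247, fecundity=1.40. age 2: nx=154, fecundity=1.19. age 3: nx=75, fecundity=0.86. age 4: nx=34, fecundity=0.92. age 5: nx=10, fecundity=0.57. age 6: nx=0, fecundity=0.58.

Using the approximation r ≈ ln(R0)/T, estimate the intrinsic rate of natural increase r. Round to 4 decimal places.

lx = nx/n0 = nx/400: 1, 0.6175, 0.385, 0.1875, 0.085, 0.025, 0
R0 = Σ lx·mx = 0 + 0.8645… + 0.45815 + 0.16125… + 0.0782 + 0.01425 + 0 = 1.57635
Σ x·lx·mx = 2.6486; T = 2.6486/1.57635 = 1.68021…
r ≈ ln(R0)/T = ln(1.57635)/1.68021… = 0.270866… → 0.2709

0.2709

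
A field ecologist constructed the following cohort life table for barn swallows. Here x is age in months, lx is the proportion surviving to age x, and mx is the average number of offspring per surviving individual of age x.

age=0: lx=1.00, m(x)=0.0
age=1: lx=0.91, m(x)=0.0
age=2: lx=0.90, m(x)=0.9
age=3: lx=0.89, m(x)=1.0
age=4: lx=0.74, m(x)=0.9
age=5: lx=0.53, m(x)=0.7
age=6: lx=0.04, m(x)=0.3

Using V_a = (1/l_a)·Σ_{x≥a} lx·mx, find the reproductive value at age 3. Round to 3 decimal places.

lx·mx for x ≥ 3: 0.89, 0.666, 0.371, 0.012 → sum = 1.939
V_3 = 1.939 / l_3 = 1.939 / 0.89 = 2.178652… → 2.179

2.179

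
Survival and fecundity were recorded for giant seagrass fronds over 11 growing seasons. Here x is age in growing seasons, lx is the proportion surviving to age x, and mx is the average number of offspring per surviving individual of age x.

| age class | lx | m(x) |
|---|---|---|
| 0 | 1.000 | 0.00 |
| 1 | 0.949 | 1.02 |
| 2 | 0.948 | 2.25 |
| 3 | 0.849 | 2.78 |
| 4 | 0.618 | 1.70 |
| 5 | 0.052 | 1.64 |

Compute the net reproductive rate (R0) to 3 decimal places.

6.597

lx·mx by age: 0, 0.96798, 2.133, 2.36022, 1.0506, 0.08528
R0 = Σ lx·mx = 6.59708 → 6.597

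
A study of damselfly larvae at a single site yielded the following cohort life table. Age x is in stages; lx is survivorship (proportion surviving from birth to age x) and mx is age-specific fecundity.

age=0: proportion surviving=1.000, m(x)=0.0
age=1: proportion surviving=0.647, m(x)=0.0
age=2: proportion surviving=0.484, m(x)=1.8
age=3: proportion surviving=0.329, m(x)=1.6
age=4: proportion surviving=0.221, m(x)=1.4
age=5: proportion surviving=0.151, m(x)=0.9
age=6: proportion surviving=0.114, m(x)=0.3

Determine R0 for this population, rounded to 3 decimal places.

lx·mx by age: 0, 0, 0.8712, 0.5264, 0.3094, 0.1359, 0.0342
R0 = Σ lx·mx = 1.8771 → 1.877

1.877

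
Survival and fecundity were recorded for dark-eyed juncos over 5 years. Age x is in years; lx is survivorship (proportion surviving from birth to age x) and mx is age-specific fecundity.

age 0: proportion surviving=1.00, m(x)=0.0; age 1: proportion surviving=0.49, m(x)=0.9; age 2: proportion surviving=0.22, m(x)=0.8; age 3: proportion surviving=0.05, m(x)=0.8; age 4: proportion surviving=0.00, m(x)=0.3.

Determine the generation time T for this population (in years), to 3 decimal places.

lx·mx: 0, 0.441, 0.176, 0.04, 0 → R0 = 0.657
x·lx·mx: 0, 0.441, 0.352, 0.12, 0 → Σ = 0.913
T = 0.913 / 0.657 = 1.38965… → 1.390

1.390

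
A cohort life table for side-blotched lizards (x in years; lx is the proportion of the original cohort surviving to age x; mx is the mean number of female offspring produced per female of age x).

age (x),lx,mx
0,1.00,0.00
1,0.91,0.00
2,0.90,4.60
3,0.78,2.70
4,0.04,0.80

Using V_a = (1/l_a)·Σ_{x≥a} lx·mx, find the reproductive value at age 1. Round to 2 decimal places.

6.90

lx·mx for x ≥ 1: 0, 4.14, 2.106, 0.032 → sum = 6.278
V_1 = 6.278 / l_1 = 6.278 / 0.91 = 6.898901… → 6.90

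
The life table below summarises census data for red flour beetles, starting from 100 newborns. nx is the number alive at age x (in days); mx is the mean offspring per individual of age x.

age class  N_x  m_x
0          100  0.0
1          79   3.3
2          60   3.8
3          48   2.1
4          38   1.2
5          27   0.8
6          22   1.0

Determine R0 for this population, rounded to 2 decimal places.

lx = nx/n0 = nx/100: 1, 0.79, 0.6, 0.48, 0.38, 0.27, 0.22
lx·mx by age: 0, 2.607, 2.28, 1.008, 0.456, 0.216, 0.22
R0 = Σ lx·mx = 6.787 → 6.79

6.79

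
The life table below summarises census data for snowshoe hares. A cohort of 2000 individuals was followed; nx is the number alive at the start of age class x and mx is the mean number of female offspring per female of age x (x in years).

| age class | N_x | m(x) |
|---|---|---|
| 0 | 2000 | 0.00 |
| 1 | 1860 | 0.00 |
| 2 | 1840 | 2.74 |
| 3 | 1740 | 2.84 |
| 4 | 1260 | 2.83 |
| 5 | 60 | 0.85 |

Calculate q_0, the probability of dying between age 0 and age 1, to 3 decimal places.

lx = nx/n0 = nx/2000: 1, 0.93, 0.92, 0.87, 0.63, 0.03
q_0 = (l_0 − l_1) / l_0 = (1 − 0.93) / 1
     = 0.07 / 1 = 0.07 → 0.070

0.070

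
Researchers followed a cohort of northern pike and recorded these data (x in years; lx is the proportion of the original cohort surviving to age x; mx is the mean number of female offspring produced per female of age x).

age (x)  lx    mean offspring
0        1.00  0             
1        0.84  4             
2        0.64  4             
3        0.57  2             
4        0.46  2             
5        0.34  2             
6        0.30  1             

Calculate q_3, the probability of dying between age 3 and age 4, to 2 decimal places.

q_3 = (l_3 − l_4) / l_3 = (0.57 − 0.46) / 0.57
     = 0.11 / 0.57 = 0.192982… → 0.19

0.19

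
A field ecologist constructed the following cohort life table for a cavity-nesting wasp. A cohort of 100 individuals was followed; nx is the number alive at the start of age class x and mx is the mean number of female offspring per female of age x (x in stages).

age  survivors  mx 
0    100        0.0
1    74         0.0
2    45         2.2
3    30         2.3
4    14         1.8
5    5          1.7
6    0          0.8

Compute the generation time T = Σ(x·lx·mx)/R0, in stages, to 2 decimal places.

lx = nx/n0 = nx/100: 1, 0.74, 0.45, 0.3, 0.14, 0.05, 0
lx·mx: 0, 0, 0.99, 0.69, 0.252, 0.085, 0 → R0 = 2.017
x·lx·mx: 0, 0, 1.98, 2.07, 1.008, 0.425, 0 → Σ = 5.483
T = 5.483 / 2.017 = 2.718394… → 2.72

2.72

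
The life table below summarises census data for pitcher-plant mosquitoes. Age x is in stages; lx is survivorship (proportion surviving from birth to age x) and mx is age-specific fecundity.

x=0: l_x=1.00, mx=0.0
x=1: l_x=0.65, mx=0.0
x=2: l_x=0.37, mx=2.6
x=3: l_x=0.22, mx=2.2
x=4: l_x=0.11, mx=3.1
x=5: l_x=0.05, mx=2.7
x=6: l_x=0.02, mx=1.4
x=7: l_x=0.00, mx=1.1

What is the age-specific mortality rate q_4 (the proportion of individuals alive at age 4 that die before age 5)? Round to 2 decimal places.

0.55

q_4 = (l_4 − l_5) / l_4 = (0.11 − 0.05) / 0.11
     = 0.06 / 0.11 = 0.545455… → 0.55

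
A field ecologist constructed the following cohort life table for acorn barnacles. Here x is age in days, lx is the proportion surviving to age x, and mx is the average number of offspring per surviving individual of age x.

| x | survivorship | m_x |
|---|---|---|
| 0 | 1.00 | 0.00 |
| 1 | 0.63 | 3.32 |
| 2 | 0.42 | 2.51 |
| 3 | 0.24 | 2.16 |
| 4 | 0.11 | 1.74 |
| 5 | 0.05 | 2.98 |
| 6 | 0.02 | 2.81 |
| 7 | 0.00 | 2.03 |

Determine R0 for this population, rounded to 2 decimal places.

lx·mx by age: 0, 2.0916, 1.0542, 0.5184, 0.1914, 0.149, 0.0562, 0
R0 = Σ lx·mx = 4.0608 → 4.06

4.06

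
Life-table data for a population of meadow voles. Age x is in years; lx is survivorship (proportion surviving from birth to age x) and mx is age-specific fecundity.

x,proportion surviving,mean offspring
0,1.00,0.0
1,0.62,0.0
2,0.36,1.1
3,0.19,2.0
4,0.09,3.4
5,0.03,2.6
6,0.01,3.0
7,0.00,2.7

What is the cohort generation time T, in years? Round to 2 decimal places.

3.13

lx·mx: 0, 0, 0.396, 0.38, 0.306, 0.078, 0.03, 0 → R0 = 1.19
x·lx·mx: 0, 0, 0.792, 1.14, 1.224, 0.39, 0.18, 0 → Σ = 3.726
T = 3.726 / 1.19 = 3.131092… → 3.13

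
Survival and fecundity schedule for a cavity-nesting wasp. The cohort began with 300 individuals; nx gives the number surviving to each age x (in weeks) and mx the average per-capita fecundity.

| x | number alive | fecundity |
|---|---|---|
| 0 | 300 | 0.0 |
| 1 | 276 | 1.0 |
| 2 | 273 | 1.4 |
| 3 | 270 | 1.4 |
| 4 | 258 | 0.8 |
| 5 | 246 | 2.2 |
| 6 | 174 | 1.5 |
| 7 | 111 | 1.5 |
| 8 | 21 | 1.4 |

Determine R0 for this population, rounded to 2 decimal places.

lx = nx/n0 = nx/300: 1, 0.92, 0.91, 0.9, 0.86, 0.82, 0.58, 0.37, 0.07
lx·mx by age: 0, 0.92, 1.274, 1.26, 0.688, 1.804, 0.87, 0.555, 0.098
R0 = Σ lx·mx = 7.469 → 7.47

7.47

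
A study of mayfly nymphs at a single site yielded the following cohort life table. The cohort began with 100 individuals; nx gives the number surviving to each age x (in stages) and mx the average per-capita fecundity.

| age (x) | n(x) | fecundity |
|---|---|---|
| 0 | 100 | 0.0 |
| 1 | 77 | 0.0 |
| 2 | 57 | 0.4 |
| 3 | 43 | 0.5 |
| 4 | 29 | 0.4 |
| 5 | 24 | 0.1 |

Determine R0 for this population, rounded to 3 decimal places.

0.583

lx = nx/n0 = nx/100: 1, 0.77, 0.57, 0.43, 0.29, 0.24
lx·mx by age: 0, 0, 0.228, 0.215, 0.116, 0.024
R0 = Σ lx·mx = 0.583 → 0.583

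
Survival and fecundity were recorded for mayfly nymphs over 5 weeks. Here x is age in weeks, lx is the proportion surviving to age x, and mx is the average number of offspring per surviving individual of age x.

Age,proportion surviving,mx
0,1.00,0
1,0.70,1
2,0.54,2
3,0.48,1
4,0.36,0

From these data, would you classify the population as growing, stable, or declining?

growing

R0 = Σ lx·mx = 0 + 0.7 + 1.08 + 0.48 + 0 = 2.26
R0 > 1, so the population is growing.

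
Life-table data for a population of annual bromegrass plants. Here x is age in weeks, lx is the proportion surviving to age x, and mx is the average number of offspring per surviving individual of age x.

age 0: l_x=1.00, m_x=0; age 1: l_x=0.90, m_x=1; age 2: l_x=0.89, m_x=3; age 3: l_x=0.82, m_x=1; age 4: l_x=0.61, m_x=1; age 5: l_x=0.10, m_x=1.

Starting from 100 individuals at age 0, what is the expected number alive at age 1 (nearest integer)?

Expected survivors = N0 · l_1 = 100 × 0.90 = 90 → 90

90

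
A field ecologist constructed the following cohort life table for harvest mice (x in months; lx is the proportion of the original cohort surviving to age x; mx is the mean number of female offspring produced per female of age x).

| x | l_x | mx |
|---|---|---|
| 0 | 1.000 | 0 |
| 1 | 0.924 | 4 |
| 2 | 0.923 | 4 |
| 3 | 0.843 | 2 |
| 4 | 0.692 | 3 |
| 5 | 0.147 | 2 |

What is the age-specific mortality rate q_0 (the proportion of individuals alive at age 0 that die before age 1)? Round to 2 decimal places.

q_0 = (l_0 − l_1) / l_0 = (1 − 0.924) / 1
     = 0.076 / 1 = 0.076 → 0.08

0.08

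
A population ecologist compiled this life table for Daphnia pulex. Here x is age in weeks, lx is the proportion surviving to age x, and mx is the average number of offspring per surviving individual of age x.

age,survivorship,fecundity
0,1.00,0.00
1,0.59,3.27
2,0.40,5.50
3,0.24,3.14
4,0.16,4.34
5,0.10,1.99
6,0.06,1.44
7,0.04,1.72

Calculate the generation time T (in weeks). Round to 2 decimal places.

lx·mx: 0, 1.9293, 2.2, 0.7536, 0.6944, 0.199, 0.0864, 0.0688 → R0 = 5.9315
x·lx·mx: 0, 1.9293, 4.4, 2.2608, 2.7776, 0.995, 0.5184, 0.4816 → Σ = 13.3627
T = 13.3627 / 5.9315 = 2.252837… → 2.25

2.25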